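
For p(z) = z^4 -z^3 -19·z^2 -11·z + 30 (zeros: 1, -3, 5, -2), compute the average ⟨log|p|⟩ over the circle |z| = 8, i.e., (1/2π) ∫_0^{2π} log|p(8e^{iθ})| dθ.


Zeros: -3, -2, 1, 5; r = 8.
Inside |z| < r: -3, -2, 1, 5. Outside (|z| ≥ r): ∅.
p(0) = 30, so log|p(0)| = log(30) = 3.4012.
Apply Jensen: I(r) = log|p(0)| + Σ_k log(r/|z_k|), summed over zeros inside |z| < r.
  log(r/|z_k|) for z_k = 1: log(8/1) = 2.0794
  log(r/|z_k|) for z_k = -3: log(8/3) = 0.9808
  log(r/|z_k|) for z_k = 5: log(8/5) = 0.4700
  log(r/|z_k|) for z_k = -2: log(8/2) = 1.3863
Sum over inside zeros: 4.9166.
I(r) = log|p(0)| + (inside sum) = 3.4012 + 4.9166 = 8.3178.
Closed form (all zeros inside, monic): I(r) = n·log(r) = 4·log(8) = 8.3178. ✓

I(r) ≈ 8.3178.


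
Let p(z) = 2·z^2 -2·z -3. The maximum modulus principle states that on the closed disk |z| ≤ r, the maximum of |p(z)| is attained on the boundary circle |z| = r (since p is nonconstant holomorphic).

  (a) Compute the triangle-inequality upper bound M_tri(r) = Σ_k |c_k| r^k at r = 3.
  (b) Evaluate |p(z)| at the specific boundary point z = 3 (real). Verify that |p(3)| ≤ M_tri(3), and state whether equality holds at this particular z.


Coefficients: c_0 = -3, c_1 = -2, c_2 = 2. Radius r = 3.
Part (a). Triangle bound: M_tri(r) = Σ_k |c_k| r^k
  = |-3|·3^0 + |-2|·3^1 + |2|·3^2
  = 3 + 6 + 18 = 27.
This bounds M(r) := max_{|z|=r} |p(z)| from above; equality holds iff all terms c_k z^k can be made to align in phase at a single z on |z|=r.
Part (b). At z = 3 (real, on the circle |z| = r):
  p(3) = (-3)·3^0 + (-2)·3^1 + (2)·3^2 = 9.
  |p(3)| = 9.
Check: |p(3)| = 9 ≤ 27 = M_tri(3). ✓ Equality does not hold at z = 3 (the coefficients have mixed signs, so the terms do not all align in phase there).

M_tri(3) = 27; |p(3)| = 9; equality at z=3: no.


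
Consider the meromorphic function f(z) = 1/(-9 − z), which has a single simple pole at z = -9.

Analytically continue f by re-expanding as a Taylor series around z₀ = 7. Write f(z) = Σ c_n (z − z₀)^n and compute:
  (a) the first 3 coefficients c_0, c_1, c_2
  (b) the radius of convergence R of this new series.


Let w = z − z₀, so z = z₀ + w.
Then -9 − z = -9 − (z₀ + w) = (-9 − z₀) − w = -16 − w.
f(z) = 1/(-16 − w) = (1/(-16)) · 1/(1 − w/(-16)) = Σ_{n≥0} w^n / (-16)^(n+1).
So c_n = 1/(-16)^(n+1):
  c_0 = 1/(-16)^1 = -1/16.
  c_1 = 1/(-16)^2 = 1/256.
  c_2 = 1/(-16)^3 = -1/4096.
The series is valid for |w/d| < 1, i.e. |z − z₀| < |d|.
Radius of convergence: R = |-9 − z₀| = |-16| = 16 (distance from z₀ to the singularity z = -9).

c_0 = -1/16, c_1 = 1/256, c_2 = -1/4096; R = 16.


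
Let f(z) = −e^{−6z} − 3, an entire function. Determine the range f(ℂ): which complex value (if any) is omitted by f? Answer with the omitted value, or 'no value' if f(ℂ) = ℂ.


Little Picard bounds the complement of f(ℂ) to at most one point.
e^{−6z} is never zero on ℂ, so -1·e^{−6z} takes every value in ℂ ∖ {0}. Adding -3 shifts the range to ℂ ∖ {-3}. Thus f omits exactly the value -3.

Omitted value: -3.


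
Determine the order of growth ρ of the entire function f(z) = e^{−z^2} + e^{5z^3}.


Each summand is entire of order 2 and 3 respectively (as in the single-exponential case). The order of a sum is at most the max of the orders, so ρ ≤ 3. For the lower bound: on |z|=r choose arg z so that 5z^3 is real positive; then |e^{5z^3}| = e^{5r^3} while |e^{-1z^2}| ≤ e^{1r^2} = o(e^{5r^3}). So |f| ≥ e^{5r^3}(1 − o(1)) and ρ ≥ 3. Hence ρ = max(2, 3) = 3.
Therefore ρ = 3.

Order ρ = 3.


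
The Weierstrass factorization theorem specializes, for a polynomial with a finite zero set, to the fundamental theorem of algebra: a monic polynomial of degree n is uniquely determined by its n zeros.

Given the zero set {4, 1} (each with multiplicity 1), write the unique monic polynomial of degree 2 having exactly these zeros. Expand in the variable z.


The polynomial is p(z) = ∏_{α ∈ S} (z − α), where S = {4, 1}.
Expanding the product yields: p(z) = z^2 -5·z + 4.
The resulting polynomial has degree 2 and real coefficients as required.

p(z) = z^2 -5·z + 4.


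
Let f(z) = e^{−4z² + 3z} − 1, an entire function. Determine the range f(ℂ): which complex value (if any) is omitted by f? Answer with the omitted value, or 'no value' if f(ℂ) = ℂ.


Little Picard bounds the complement of f(ℂ) to at most one point.
The exponent g(z) = −4z² + 3z is a nonconstant polynomial, hence surjective onto ℂ. So e^{g(z)} takes every value in {e^w : w ∈ ℂ} = ℂ ∖ {0}. Adding -1 shifts the range to ℂ ∖ {-1}. f omits exactly -1.

Omitted value: -1.


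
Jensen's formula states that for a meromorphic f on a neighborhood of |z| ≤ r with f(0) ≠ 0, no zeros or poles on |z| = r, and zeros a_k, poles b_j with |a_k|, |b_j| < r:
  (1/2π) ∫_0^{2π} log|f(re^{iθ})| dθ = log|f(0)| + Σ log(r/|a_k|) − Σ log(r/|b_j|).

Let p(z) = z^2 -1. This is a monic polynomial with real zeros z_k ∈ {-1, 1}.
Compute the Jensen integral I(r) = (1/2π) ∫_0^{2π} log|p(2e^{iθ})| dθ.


Zeros: -1, 1; r = 2.
Inside |z| < r: -1, 1. Outside (|z| ≥ r): ∅.
p(0) = -1, so log|p(0)| = log(1) = 0.0000.
Apply Jensen: I(r) = log|p(0)| + Σ_k log(r/|z_k|), summed over zeros inside |z| < r.
  log(r/|z_k|) for z_k = -1: log(2/1) = 0.6931
  log(r/|z_k|) for z_k = 1: log(2/1) = 0.6931
Sum over inside zeros: 1.3863.
I(r) = log|p(0)| + (inside sum) = 0.0000 + 1.3863 = 1.3863.
Closed form (all zeros inside, monic): I(r) = n·log(r) = 2·log(2) = 1.3863. ✓

I(r) ≈ 1.3863.


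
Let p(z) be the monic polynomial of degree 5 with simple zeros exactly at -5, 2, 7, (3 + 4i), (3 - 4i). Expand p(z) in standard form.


The polynomial is p(z) = ∏_{α ∈ S} (z − α), where S = {-5, 2, 7, (3 + 4i), (3 - 4i)}.
Expanding the product yields: p(z) = z^5 -10·z^4 + 18·z^3 + 156·z^2 -1195·z + 1750.
Note conjugate pairs combine to real quadratics: (z − (3+4i))(z − (3−4i)) = z² − 6z + 25.
The resulting polynomial has degree 5 and real coefficients as required.

p(z) = z^5 -10·z^4 + 18·z^3 + 156·z^2 -1195·z + 1750.


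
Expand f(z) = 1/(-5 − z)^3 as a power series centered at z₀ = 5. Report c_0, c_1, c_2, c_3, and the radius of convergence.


Let w = z − z₀, so z = z₀ + w.
Then -5 − z = -5 − (z₀ + w) = (-5 − z₀) − w = -10 − w.
f(z) = 1/(-10 − w)^3 = (1/(-10)^3) · (1 − w/(-10))^{−3}.
By the binomial series (1−u)^{−3} = Σ_{n≥0} C(n+2, 2) u^n for |u|<1, with u = w/(-10):
  c_n = C(n+2, 2) / (-10)^(n+3).
  c_0 = 1/(-10)^3 = -1/1000.
  c_1 = 3/(-10)^4 = 3/10000.
  c_2 = 6/(-10)^5 = -3/50000.
  c_3 = 10/(-10)^6 = 1/100000.
The series is valid for |w/d| < 1, i.e. |z − z₀| < |d|.
Radius of convergence: R = |-5 − z₀| = |-10| = 10 (distance from z₀ to the singularity z = -5).

c_0 = -1/1000, c_1 = 3/10000, c_2 = -3/50000, c_3 = 1/100000; R = 10.


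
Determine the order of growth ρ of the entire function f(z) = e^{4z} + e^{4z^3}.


Each summand is entire of order 1 and 3 respectively (as in the single-exponential case). The order of a sum is at most the max of the orders, so ρ ≤ 3. For the lower bound: on |z|=r choose arg z so that 4z^3 is real positive; then |e^{4z^3}| = e^{4r^3} while |e^{4z}| ≤ e^{4r^1} = o(e^{4r^3}). So |f| ≥ e^{4r^3}(1 − o(1)) and ρ ≥ 3. Hence ρ = max(1, 3) = 3.
Therefore ρ = 3.

Order ρ = 3.


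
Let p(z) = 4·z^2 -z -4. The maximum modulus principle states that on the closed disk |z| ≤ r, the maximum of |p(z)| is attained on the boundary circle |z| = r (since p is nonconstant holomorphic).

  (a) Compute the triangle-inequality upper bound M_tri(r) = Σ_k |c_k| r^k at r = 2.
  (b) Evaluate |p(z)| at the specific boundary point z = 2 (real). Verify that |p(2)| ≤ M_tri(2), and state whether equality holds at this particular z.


Coefficients: c_0 = -4, c_1 = -1, c_2 = 4. Radius r = 2.
Part (a). Triangle bound: M_tri(r) = Σ_k |c_k| r^k
  = |-4|·2^0 + |-1|·2^1 + |4|·2^2
  = 4 + 2 + 16 = 22.
This bounds M(r) := max_{|z|=r} |p(z)| from above; equality holds iff all terms c_k z^k can be made to align in phase at a single z on |z|=r.
Part (b). At z = 2 (real, on the circle |z| = r):
  p(2) = (-4)·2^0 + (-1)·2^1 + (4)·2^2 = 10.
  |p(2)| = 10.
Check: |p(2)| = 10 ≤ 22 = M_tri(2). ✓ Equality does not hold at z = 2 (the coefficients have mixed signs, so the terms do not all align in phase there).

M_tri(2) = 22; |p(2)| = 10; equality at z=2: no.


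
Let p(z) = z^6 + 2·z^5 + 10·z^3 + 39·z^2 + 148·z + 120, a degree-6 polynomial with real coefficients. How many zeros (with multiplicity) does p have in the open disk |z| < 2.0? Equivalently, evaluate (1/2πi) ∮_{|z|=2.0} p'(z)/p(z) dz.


The zeros of p are: (2 + 2i), (2 - 2i), (-1 + 2i), (-1 - 2i), -3, -1.
Their magnitudes are: 2.828, 2.828, 2.236, 2.236, 3, 1.
Zeros with |z| < R = 2.0: -1.
Count = 1.
By the argument principle, (1/2πi) ∮_{|z|=R} p'(z)/p(z) dz equals exactly this count.

Number of zeros inside |z| < 2.0: 1.


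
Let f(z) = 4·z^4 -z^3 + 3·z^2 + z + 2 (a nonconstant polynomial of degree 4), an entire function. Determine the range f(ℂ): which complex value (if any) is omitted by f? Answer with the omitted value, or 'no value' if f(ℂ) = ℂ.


Little Picard bounds the complement of f(ℂ) to at most one point.
For every w ∈ ℂ, the equation p(z) − w = 0 is a nonconstant polynomial in z and hence has at least one root by the fundamental theorem of algebra. So p is surjective onto ℂ, omitting no value.

Omitted value: no value.


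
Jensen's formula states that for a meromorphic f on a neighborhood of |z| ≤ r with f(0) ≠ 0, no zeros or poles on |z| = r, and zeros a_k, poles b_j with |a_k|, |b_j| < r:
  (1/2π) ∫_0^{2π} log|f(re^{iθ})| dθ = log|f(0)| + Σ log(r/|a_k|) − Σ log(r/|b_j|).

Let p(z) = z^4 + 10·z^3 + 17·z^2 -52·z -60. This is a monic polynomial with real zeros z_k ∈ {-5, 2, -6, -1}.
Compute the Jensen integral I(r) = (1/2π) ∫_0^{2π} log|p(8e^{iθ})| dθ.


Zeros: -6, -5, -1, 2; r = 8.
Inside |z| < r: -6, -5, -1, 2. Outside (|z| ≥ r): ∅.
p(0) = -60, so log|p(0)| = log(60) = 4.0943.
Apply Jensen: I(r) = log|p(0)| + Σ_k log(r/|z_k|), summed over zeros inside |z| < r.
  log(r/|z_k|) for z_k = -5: log(8/5) = 0.4700
  log(r/|z_k|) for z_k = 2: log(8/2) = 1.3863
  log(r/|z_k|) for z_k = -6: log(8/6) = 0.2877
  log(r/|z_k|) for z_k = -1: log(8/1) = 2.0794
Sum over inside zeros: 4.2234.
I(r) = log|p(0)| + (inside sum) = 4.0943 + 4.2234 = 8.3178.
Closed form (all zeros inside, monic): I(r) = n·log(r) = 4·log(8) = 8.3178. ✓

I(r) ≈ 8.3178.


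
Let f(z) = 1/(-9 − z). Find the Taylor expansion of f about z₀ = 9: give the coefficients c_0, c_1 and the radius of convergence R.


Let w = z − z₀, so z = z₀ + w.
Then -9 − z = -9 − (z₀ + w) = (-9 − z₀) − w = -18 − w.
f(z) = 1/(-18 − w) = (1/(-18)) · 1/(1 − w/(-18)) = Σ_{n≥0} w^n / (-18)^(n+1).
So c_n = 1/(-18)^(n+1):
  c_0 = 1/(-18)^1 = -1/18.
  c_1 = 1/(-18)^2 = 1/324.
The series is valid for |w/d| < 1, i.e. |z − z₀| < |d|.
Radius of convergence: R = |-9 − z₀| = |-18| = 18 (distance from z₀ to the singularity z = -9).

c_0 = -1/18, c_1 = 1/324; R = 18.


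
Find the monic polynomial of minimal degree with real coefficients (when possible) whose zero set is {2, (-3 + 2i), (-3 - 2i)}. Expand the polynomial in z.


The polynomial is p(z) = ∏_{α ∈ S} (z − α), where S = {2, (-3 + 2i), (-3 - 2i)}.
Expanding the product yields: p(z) = z^3 + 4·z^2 + z -26.
Note conjugate pairs combine to real quadratics: (z − (-3+2i))(z − (-3−2i)) = z² + 6z + 13.
The resulting polynomial has degree 3 and real coefficients as required.

p(z) = z^3 + 4·z^2 + z -26.


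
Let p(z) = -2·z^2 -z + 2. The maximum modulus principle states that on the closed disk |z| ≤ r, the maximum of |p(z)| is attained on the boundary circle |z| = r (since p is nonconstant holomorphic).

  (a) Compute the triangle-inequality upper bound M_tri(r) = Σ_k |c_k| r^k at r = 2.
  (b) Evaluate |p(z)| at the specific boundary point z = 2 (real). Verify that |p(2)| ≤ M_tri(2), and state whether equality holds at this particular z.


Coefficients: c_0 = 2, c_1 = -1, c_2 = -2. Radius r = 2.
Part (a). Triangle bound: M_tri(r) = Σ_k |c_k| r^k
  = |2|·2^0 + |-1|·2^1 + |-2|·2^2
  = 2 + 2 + 8 = 12.
This bounds M(r) := max_{|z|=r} |p(z)| from above; equality holds iff all terms c_k z^k can be made to align in phase at a single z on |z|=r.
Part (b). At z = 2 (real, on the circle |z| = r):
  p(2) = (2)·2^0 + (-1)·2^1 + (-2)·2^2 = -8.
  |p(2)| = 8.
Check: |p(2)| = 8 ≤ 12 = M_tri(2). ✓ Equality does not hold at z = 2 (the coefficients have mixed signs, so the terms do not all align in phase there).

M_tri(2) = 12; |p(2)| = 8; equality at z=2: no.


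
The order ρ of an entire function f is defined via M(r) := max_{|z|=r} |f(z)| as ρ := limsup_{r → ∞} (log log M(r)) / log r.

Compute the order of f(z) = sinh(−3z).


sinh(w) is a linear combination of e^{iw} and e^{−iw} (or e^w, e^{−w} in the hyperbolic case), so |sinh(w)| ≤ e^{|w|}. With w = −3z, |w| ≤ 3|z| + 0 = 3r + 0 on |z| = r, giving M(r) ≤ e^{3r + 0}, so ρ ≤ 1. On a suitable ray (z = it for sin/cos; z = t for sinh/cosh, t real → ∞), |sinh(−3z)| grows like e^{3|t|}/2, so ρ ≥ 1. Hence ρ = 1.
Therefore ρ = 1.

Order ρ = 1.


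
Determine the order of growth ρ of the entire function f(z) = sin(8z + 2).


sin(w) is a linear combination of e^{iw} and e^{−iw} (or e^w, e^{−w} in the hyperbolic case), so |sin(w)| ≤ e^{|w|}. With w = 8z + 2, |w| ≤ 8|z| + 2 = 8r + 2 on |z| = r, giving M(r) ≤ e^{8r + 2}, so ρ ≤ 1. On a suitable ray (z = it for sin/cos; z = t for sinh/cosh, t real → ∞), |sin(8z + 2)| grows like e^{8|t|}/2, so ρ ≥ 1. Hence ρ = 1.
Therefore ρ = 1.

Order ρ = 1.


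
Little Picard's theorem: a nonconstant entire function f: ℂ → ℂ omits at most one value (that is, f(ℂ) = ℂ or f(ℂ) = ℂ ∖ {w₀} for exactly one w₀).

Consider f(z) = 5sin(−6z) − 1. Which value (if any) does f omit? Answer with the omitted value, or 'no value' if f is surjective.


Little Picard bounds the complement of f(ℂ) to at most one point.
sin is entire and surjective onto ℂ: for every w ∈ ℂ, sin(ζ) = w has a solution ζ ∈ ℂ (e.g., via the complex inverse arcsin). With ζ = −6z this gives z = ζ/(-6). Then 5·sin(−6z) takes every value in 5·ℂ = ℂ, and adding -1 is a bijection of ℂ. So f is surjective and omits no value. (Note: only on the real line is sin bounded by [−1, 1].)

Omitted value: no value.


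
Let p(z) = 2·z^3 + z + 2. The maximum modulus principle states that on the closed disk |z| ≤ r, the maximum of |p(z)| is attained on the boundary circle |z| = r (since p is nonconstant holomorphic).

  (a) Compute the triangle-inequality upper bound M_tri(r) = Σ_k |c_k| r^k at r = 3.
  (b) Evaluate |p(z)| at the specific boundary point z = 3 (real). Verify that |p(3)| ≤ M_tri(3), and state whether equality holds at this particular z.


Coefficients: c_0 = 2, c_1 = 1, c_2 = 0, c_3 = 2. Radius r = 3.
Part (a). Triangle bound: M_tri(r) = Σ_k |c_k| r^k
  = |2|·3^0 + |1|·3^1 + |0|·3^2 + |2|·3^3
  = 2 + 3 + 0 + 54 = 59.
This bounds M(r) := max_{|z|=r} |p(z)| from above; equality holds iff all terms c_k z^k can be made to align in phase at a single z on |z|=r.
Part (b). At z = 3 (real, on the circle |z| = r):
  p(3) = (2)·3^0 + (1)·3^1 + (0)·3^2 + (2)·3^3 = 59.
  |p(3)| = 59.
Since all nonzero coefficients share the same sign, |p(3)| = 59 = M_tri(3); the triangle bound is attained at z = 3, so in fact M(r) = 59.

M_tri(3) = 59; |p(3)| = 59; equality at z=3: yes.


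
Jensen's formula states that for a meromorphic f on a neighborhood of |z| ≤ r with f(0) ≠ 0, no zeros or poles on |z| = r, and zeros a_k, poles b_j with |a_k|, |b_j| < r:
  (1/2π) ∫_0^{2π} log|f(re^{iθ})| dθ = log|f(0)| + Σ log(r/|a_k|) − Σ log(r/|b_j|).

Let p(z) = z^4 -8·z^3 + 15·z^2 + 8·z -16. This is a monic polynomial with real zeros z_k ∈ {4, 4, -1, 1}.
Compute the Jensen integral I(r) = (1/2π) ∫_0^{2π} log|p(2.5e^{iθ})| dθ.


Zeros: -1, 1, 4, 4; r = 2.5.
Inside |z| < r: -1, 1. Outside (|z| ≥ r): 4, 4.
p(0) = -16, so log|p(0)| = log(16) = 2.7726.
Apply Jensen: I(r) = log|p(0)| + Σ_k log(r/|z_k|), summed over zeros inside |z| < r.
  log(r/|z_k|) for z_k = -1: log(2.5/1) = 0.9163
  log(r/|z_k|) for z_k = 1: log(2.5/1) = 0.9163
  Outside zeros (4, 4) contribute nothing to the Jensen sum.
Sum over inside zeros: 1.8326.
I(r) = log|p(0)| + (inside sum) = 2.7726 + 1.8326 = 4.6052.
Note: since some zeros are outside |z| ≤ r, the simplified n·log(r) form does NOT apply — only the inside zeros contribute.

I(r) ≈ 4.6052.


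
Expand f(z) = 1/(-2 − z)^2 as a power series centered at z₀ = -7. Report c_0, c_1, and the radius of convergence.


Let w = z − z₀, so z = z₀ + w.
Then -2 − z = -2 − (z₀ + w) = (-2 − z₀) − w = 5 − w.
f(z) = 1/(5 − w)^2 = (1/(5)^2) · (1 − w/(5))^{−2}.
By the binomial series (1−u)^{−2} = Σ_{n≥0} C(n+1, 1) u^n for |u|<1, with u = w/(5):
  c_n = C(n+1, 1) / (5)^(n+2).
  c_0 = 1/(5)^2 = 1/25.
  c_1 = 2/(5)^3 = 2/125.
The series is valid for |w/d| < 1, i.e. |z − z₀| < |d|.
Radius of convergence: R = |-2 − z₀| = |5| = 5 (distance from z₀ to the singularity z = -2).

c_0 = 1/25, c_1 = 2/125; R = 5.


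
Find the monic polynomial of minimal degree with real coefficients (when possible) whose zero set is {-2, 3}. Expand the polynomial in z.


The polynomial is p(z) = ∏_{α ∈ S} (z − α), where S = {-2, 3}.
Expanding the product yields: p(z) = z^2 -z -6.
The resulting polynomial has degree 2 and real coefficients as required.

p(z) = z^2 -z -6.


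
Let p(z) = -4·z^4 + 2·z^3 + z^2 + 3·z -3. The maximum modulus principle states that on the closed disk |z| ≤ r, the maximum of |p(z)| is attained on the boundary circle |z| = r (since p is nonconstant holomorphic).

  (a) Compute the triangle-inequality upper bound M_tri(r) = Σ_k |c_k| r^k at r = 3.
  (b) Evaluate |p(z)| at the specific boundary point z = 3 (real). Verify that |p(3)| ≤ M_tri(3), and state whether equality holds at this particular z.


Coefficients: c_0 = -3, c_1 = 3, c_2 = 1, c_3 = 2, c_4 = -4. Radius r = 3.
Part (a). Triangle bound: M_tri(r) = Σ_k |c_k| r^k
  = |-3|·3^0 + |3|·3^1 + |1|·3^2 + |2|·3^3 + |-4|·3^4
  = 3 + 9 + 9 + 54 + 324 = 399.
This bounds M(r) := max_{|z|=r} |p(z)| from above; equality holds iff all terms c_k z^k can be made to align in phase at a single z on |z|=r.
Part (b). At z = 3 (real, on the circle |z| = r):
  p(3) = (-3)·3^0 + (3)·3^1 + (1)·3^2 + (2)·3^3 + (-4)·3^4 = -255.
  |p(3)| = 255.
Check: |p(3)| = 255 ≤ 399 = M_tri(3). ✓ Equality does not hold at z = 3 (the coefficients have mixed signs, so the terms do not all align in phase there).

M_tri(3) = 399; |p(3)| = 255; equality at z=3: no.


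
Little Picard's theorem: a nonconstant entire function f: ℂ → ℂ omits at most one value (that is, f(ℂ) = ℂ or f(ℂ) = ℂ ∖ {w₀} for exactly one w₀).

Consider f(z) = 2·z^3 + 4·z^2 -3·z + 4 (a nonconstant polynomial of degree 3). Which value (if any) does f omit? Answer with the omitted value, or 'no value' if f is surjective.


Little Picard bounds the complement of f(ℂ) to at most one point.
For every w ∈ ℂ, the equation p(z) − w = 0 is a nonconstant polynomial in z and hence has at least one root by the fundamental theorem of algebra. So p is surjective onto ℂ, omitting no value.

Omitted value: no value.


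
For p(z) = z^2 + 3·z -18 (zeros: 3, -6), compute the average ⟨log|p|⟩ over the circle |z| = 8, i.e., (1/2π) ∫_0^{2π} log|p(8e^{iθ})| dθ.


Zeros: -6, 3; r = 8.
Inside |z| < r: -6, 3. Outside (|z| ≥ r): ∅.
p(0) = -18, so log|p(0)| = log(18) = 2.8904.
Apply Jensen: I(r) = log|p(0)| + Σ_k log(r/|z_k|), summed over zeros inside |z| < r.
  log(r/|z_k|) for z_k = 3: log(8/3) = 0.9808
  log(r/|z_k|) for z_k = -6: log(8/6) = 0.2877
Sum over inside zeros: 1.2685.
I(r) = log|p(0)| + (inside sum) = 2.8904 + 1.2685 = 4.1589.
Closed form (all zeros inside, monic): I(r) = n·log(r) = 2·log(8) = 4.1589. ✓

I(r) ≈ 4.1589.


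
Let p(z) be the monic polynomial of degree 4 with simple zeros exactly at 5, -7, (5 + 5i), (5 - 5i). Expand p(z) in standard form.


The polynomial is p(z) = ∏_{α ∈ S} (z − α), where S = {5, -7, (5 + 5i), (5 - 5i)}.
Expanding the product yields: p(z) = z^4 -8·z^3 -5·z^2 + 450·z -1750.
Note conjugate pairs combine to real quadratics: (z − (5+5i))(z − (5−5i)) = z² − 10z + 50.
The resulting polynomial has degree 4 and real coefficients as required.

p(z) = z^4 -8·z^3 -5·z^2 + 450·z -1750.


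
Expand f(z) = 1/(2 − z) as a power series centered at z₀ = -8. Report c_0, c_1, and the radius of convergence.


Let w = z − z₀, so z = z₀ + w.
Then 2 − z = 2 − (z₀ + w) = (2 − z₀) − w = 10 − w.
f(z) = 1/(10 − w) = (1/(10)) · 1/(1 − w/(10)) = Σ_{n≥0} w^n / (10)^(n+1).
So c_n = 1/(10)^(n+1):
  c_0 = 1/(10)^1 = 1/10.
  c_1 = 1/(10)^2 = 1/100.
The series is valid for |w/d| < 1, i.e. |z − z₀| < |d|.
Radius of convergence: R = |2 − z₀| = |10| = 10 (distance from z₀ to the singularity z = 2).

c_0 = 1/10, c_1 = 1/100; R = 10.


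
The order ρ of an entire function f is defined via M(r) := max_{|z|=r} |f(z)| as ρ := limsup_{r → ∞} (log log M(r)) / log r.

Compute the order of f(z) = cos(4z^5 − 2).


Write cos(w) = (e^{iw} ± e^{−iw})/(2 or 2i), so |cos(w)| ≤ e^{|w|}. With w = 4z^5 − 2, |w| ≤ 4r^5 + 2 on |z|=r, giving M(r) ≤ e^{4r^5 + 2} and ρ ≤ 5. For the lower bound, choose z on |z|=r with 4z^5 purely imaginary of modulus 4r^5; then |cos(4z^5 − 2)| grows like e^{4r^5}/2, so ρ ≥ 5. Hence ρ = 5.
Therefore ρ = 5.

Order ρ = 5.


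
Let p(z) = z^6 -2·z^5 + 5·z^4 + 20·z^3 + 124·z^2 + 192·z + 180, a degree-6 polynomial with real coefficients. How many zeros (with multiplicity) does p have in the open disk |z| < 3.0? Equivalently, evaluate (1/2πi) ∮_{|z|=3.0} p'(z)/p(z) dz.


The zeros of p are: (3 + 3i), (3 - 3i), (-1 + 1i), (-1 - 1i), (-1 + 2i), (-1 - 2i).
Their magnitudes are: 4.243, 4.243, 1.414, 1.414, 2.236, 2.236.
Zeros with |z| < R = 3.0: (-1 + 1i), (-1 - 1i), (-1 + 2i), (-1 - 2i).
Count = 4.
By the argument principle, (1/2πi) ∮_{|z|=R} p'(z)/p(z) dz equals exactly this count.

Number of zeros inside |z| < 3.0: 4.


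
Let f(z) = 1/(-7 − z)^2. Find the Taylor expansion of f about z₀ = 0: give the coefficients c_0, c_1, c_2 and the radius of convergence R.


Let w = z − z₀, so z = z₀ + w.
Then -7 − z = -7 − (z₀ + w) = (-7 − z₀) − w = -7 − w.
f(z) = 1/(-7 − w)^2 = (1/(-7)^2) · (1 − w/(-7))^{−2}.
By the binomial series (1−u)^{−2} = Σ_{n≥0} C(n+1, 1) u^n for |u|<1, with u = w/(-7):
  c_n = C(n+1, 1) / (-7)^(n+2).
  c_0 = 1/(-7)^2 = 1/49.
  c_1 = 2/(-7)^3 = -2/343.
  c_2 = 3/(-7)^4 = 3/2401.
The series is valid for |w/d| < 1, i.e. |z − z₀| < |d|.
Radius of convergence: R = |-7 − z₀| = |-7| = 7 (distance from z₀ to the singularity z = -7).

c_0 = 1/49, c_1 = -2/343, c_2 = 3/2401; R = 7.


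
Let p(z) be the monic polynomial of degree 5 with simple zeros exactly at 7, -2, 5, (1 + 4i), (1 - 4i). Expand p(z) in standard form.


The polynomial is p(z) = ∏_{α ∈ S} (z − α), where S = {7, -2, 5, (1 + 4i), (1 - 4i)}.
Expanding the product yields: p(z) = z^5 -12·z^4 + 48·z^3 -122·z^2 + 47·z + 1190.
Note conjugate pairs combine to real quadratics: (z − (1+4i))(z − (1−4i)) = z² − 2z + 17.
The resulting polynomial has degree 5 and real coefficients as required.

p(z) = z^5 -12·z^4 + 48·z^3 -122·z^2 + 47·z + 1190.


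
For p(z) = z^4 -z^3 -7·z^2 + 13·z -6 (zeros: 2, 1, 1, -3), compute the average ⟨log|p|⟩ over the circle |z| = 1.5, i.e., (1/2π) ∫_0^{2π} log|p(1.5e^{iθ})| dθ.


Zeros: -3, 1, 1, 2; r = 1.5.
Inside |z| < r: 1, 1. Outside (|z| ≥ r): -3, 2.
p(0) = -6, so log|p(0)| = log(6) = 1.7918.
Apply Jensen: I(r) = log|p(0)| + Σ_k log(r/|z_k|), summed over zeros inside |z| < r.
  log(r/|z_k|) for z_k = 1: log(1.5/1) = 0.4055
  log(r/|z_k|) for z_k = 1: log(1.5/1) = 0.4055
  Outside zeros (-3, 2) contribute nothing to the Jensen sum.
Sum over inside zeros: 0.8109.
I(r) = log|p(0)| + (inside sum) = 1.7918 + 0.8109 = 2.6027.
Note: since some zeros are outside |z| ≤ r, the simplified n·log(r) form does NOT apply — only the inside zeros contribute.

I(r) ≈ 2.6027.


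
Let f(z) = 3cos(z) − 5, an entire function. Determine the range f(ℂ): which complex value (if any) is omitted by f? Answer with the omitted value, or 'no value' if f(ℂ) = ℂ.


Little Picard bounds the complement of f(ℂ) to at most one point.
cos is entire and surjective onto ℂ: for every w ∈ ℂ, cos(ζ) = w has a solution ζ ∈ ℂ (e.g., via the complex inverse arccos). With ζ = z this gives z = ζ/(1). Then 3·cos(z) takes every value in 3·ℂ = ℂ, and adding -5 is a bijection of ℂ. So f is surjective and omits no value. (Note: only on the real line is cos bounded by [−1, 1].)

Omitted value: no value.


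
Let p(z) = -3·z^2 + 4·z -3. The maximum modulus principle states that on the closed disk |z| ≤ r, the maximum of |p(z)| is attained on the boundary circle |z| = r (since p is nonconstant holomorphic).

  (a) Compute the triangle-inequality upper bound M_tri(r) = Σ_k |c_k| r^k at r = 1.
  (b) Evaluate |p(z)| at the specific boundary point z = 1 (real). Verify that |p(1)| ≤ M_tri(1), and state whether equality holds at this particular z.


Coefficients: c_0 = -3, c_1 = 4, c_2 = -3. Radius r = 1.
Part (a). Triangle bound: M_tri(r) = Σ_k |c_k| r^k
  = |-3|·1^0 + |4|·1^1 + |-3|·1^2
  = 3 + 4 + 3 = 10.
This bounds M(r) := max_{|z|=r} |p(z)| from above; equality holds iff all terms c_k z^k can be made to align in phase at a single z on |z|=r.
Part (b). At z = 1 (real, on the circle |z| = r):
  p(1) = (-3)·1^0 + (4)·1^1 + (-3)·1^2 = -2.
  |p(1)| = 2.
Check: |p(1)| = 2 ≤ 10 = M_tri(1). ✓ Equality does not hold at z = 1 (the coefficients have mixed signs, so the terms do not all align in phase there).

M_tri(1) = 10; |p(1)| = 2; equality at z=1: no.


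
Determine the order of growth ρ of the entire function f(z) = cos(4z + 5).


cos(w) is a linear combination of e^{iw} and e^{−iw} (or e^w, e^{−w} in the hyperbolic case), so |cos(w)| ≤ e^{|w|}. With w = 4z + 5, |w| ≤ 4|z| + 5 = 4r + 5 on |z| = r, giving M(r) ≤ e^{4r + 5}, so ρ ≤ 1. On a suitable ray (z = it for sin/cos; z = t for sinh/cosh, t real → ∞), |cos(4z + 5)| grows like e^{4|t|}/2, so ρ ≥ 1. Hence ρ = 1.
Therefore ρ = 1.

Order ρ = 1.


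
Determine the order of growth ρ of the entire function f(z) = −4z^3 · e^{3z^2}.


M(r) = max_{|z|=r} |-4|·|z|^3·|e^{3z^2}| = 4·r^3 · e^{3r^2} (the factors attain their maxima compatibly on |z|=r). Then log M(r) = log 4 + 3·log r + 3r^2, dominated by the last term, so log log M(r) ~ 2·log r. The polynomial factor -4z^3 contributes only a log r term and does not affect the order. ρ = 2.
Therefore ρ = 2.

Order ρ = 2.


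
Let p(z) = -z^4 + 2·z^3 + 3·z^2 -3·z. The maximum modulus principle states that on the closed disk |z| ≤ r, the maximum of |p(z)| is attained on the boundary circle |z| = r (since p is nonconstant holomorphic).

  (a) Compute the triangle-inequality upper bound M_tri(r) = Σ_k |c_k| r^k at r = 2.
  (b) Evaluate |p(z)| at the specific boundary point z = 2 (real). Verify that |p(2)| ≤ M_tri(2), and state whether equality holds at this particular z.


Coefficients: c_0 = 0, c_1 = -3, c_2 = 3, c_3 = 2, c_4 = -1. Radius r = 2.
Part (a). Triangle bound: M_tri(r) = Σ_k |c_k| r^k
  = |0|·2^0 + |-3|·2^1 + |3|·2^2 + |2|·2^3 + |-1|·2^4
  = 0 + 6 + 12 + 16 + 16 = 50.
This bounds M(r) := max_{|z|=r} |p(z)| from above; equality holds iff all terms c_k z^k can be made to align in phase at a single z on |z|=r.
Part (b). At z = 2 (real, on the circle |z| = r):
  p(2) = (0)·2^0 + (-3)·2^1 + (3)·2^2 + (2)·2^3 + (-1)·2^4 = 6.
  |p(2)| = 6.
Check: |p(2)| = 6 ≤ 50 = M_tri(2). ✓ Equality does not hold at z = 2 (the coefficients have mixed signs, so the terms do not all align in phase there).

M_tri(2) = 50; |p(2)| = 6; equality at z=2: no.


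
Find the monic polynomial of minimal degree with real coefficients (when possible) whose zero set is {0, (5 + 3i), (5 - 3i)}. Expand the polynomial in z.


The polynomial is p(z) = ∏_{α ∈ S} (z − α), where S = {0, (5 + 3i), (5 - 3i)}.
Expanding the product yields: p(z) = z^3 -10·z^2 + 34·z.
Note conjugate pairs combine to real quadratics: (z − (5+3i))(z − (5−3i)) = z² − 10z + 34.
The resulting polynomial has degree 3 and real coefficients as required.

p(z) = z^3 -10·z^2 + 34·z.


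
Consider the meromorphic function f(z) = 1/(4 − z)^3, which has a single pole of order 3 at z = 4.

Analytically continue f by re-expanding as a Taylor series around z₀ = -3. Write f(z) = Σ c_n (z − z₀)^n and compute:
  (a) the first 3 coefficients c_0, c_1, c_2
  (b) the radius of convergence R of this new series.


Let w = z − z₀, so z = z₀ + w.
Then 4 − z = 4 − (z₀ + w) = (4 − z₀) − w = 7 − w.
f(z) = 1/(7 − w)^3 = (1/(7)^3) · (1 − w/(7))^{−3}.
By the binomial series (1−u)^{−3} = Σ_{n≥0} C(n+2, 2) u^n for |u|<1, with u = w/(7):
  c_n = C(n+2, 2) / (7)^(n+3).
  c_0 = 1/(7)^3 = 1/343.
  c_1 = 3/(7)^4 = 3/2401.
  c_2 = 6/(7)^5 = 6/16807.
The series is valid for |w/d| < 1, i.e. |z − z₀| < |d|.
Radius of convergence: R = |4 − z₀| = |7| = 7 (distance from z₀ to the singularity z = 4).

c_0 = 1/343, c_1 = 3/2401, c_2 = 6/16807; R = 7.


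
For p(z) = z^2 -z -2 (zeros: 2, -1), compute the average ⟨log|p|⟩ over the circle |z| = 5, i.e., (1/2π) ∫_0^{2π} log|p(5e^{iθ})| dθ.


Zeros: -1, 2; r = 5.
Inside |z| < r: -1, 2. Outside (|z| ≥ r): ∅.
p(0) = -2, so log|p(0)| = log(2) = 0.6931.
Apply Jensen: I(r) = log|p(0)| + Σ_k log(r/|z_k|), summed over zeros inside |z| < r.
  log(r/|z_k|) for z_k = 2: log(5/2) = 0.9163
  log(r/|z_k|) for z_k = -1: log(5/1) = 1.6094
Sum over inside zeros: 2.5257.
I(r) = log|p(0)| + (inside sum) = 0.6931 + 2.5257 = 3.2189.
Closed form (all zeros inside, monic): I(r) = n·log(r) = 2·log(5) = 3.2189. ✓

I(r) ≈ 3.2189.


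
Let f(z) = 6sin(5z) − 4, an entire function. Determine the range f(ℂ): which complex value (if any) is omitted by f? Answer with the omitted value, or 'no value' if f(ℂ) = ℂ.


Little Picard bounds the complement of f(ℂ) to at most one point.
sin is entire and surjective onto ℂ: for every w ∈ ℂ, sin(ζ) = w has a solution ζ ∈ ℂ (e.g., via the complex inverse arcsin). With ζ = 5z this gives z = ζ/(5). Then 6·sin(5z) takes every value in 6·ℂ = ℂ, and adding -4 is a bijection of ℂ. So f is surjective and omits no value. (Note: only on the real line is sin bounded by [−1, 1].)

Omitted value: no value.


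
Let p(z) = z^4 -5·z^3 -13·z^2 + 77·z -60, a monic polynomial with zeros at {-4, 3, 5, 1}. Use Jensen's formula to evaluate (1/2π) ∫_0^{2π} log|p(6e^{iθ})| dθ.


Zeros: -4, 1, 3, 5; r = 6.
Inside |z| < r: -4, 1, 3, 5. Outside (|z| ≥ r): ∅.
p(0) = -60, so log|p(0)| = log(60) = 4.0943.
Apply Jensen: I(r) = log|p(0)| + Σ_k log(r/|z_k|), summed over zeros inside |z| < r.
  log(r/|z_k|) for z_k = -4: log(6/4) = 0.4055
  log(r/|z_k|) for z_k = 3: log(6/3) = 0.6931
  log(r/|z_k|) for z_k = 5: log(6/5) = 0.1823
  log(r/|z_k|) for z_k = 1: log(6/1) = 1.7918
Sum over inside zeros: 3.0727.
I(r) = log|p(0)| + (inside sum) = 4.0943 + 3.0727 = 7.1670.
Closed form (all zeros inside, monic): I(r) = n·log(r) = 4·log(6) = 7.1670. ✓

I(r) ≈ 7.1670.


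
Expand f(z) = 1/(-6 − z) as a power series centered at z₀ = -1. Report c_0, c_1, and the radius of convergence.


Let w = z − z₀, so z = z₀ + w.
Then -6 − z = -6 − (z₀ + w) = (-6 − z₀) − w = -5 − w.
f(z) = 1/(-5 − w) = (1/(-5)) · 1/(1 − w/(-5)) = Σ_{n≥0} w^n / (-5)^(n+1).
So c_n = 1/(-5)^(n+1):
  c_0 = 1/(-5)^1 = -1/5.
  c_1 = 1/(-5)^2 = 1/25.
The series is valid for |w/d| < 1, i.e. |z − z₀| < |d|.
Radius of convergence: R = |-6 − z₀| = |-5| = 5 (distance from z₀ to the singularity z = -6).

c_0 = -1/5, c_1 = 1/25; R = 5.


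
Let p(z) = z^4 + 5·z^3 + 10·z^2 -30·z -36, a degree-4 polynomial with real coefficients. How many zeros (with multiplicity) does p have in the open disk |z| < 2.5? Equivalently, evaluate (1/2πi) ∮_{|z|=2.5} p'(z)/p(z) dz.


The zeros of p are: 2, (-3 + 3i), (-3 - 3i), -1.
Their magnitudes are: 2, 4.243, 4.243, 1.
Zeros with |z| < R = 2.5: 2, -1.
Count = 2.
By the argument principle, (1/2πi) ∮_{|z|=R} p'(z)/p(z) dz equals exactly this count.

Number of zeros inside |z| < 2.5: 2.


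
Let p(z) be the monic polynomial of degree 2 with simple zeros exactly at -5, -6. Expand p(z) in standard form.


The polynomial is p(z) = ∏_{α ∈ S} (z − α), where S = {-5, -6}.
Expanding the product yields: p(z) = z^2 + 11·z + 30.
The resulting polynomial has degree 2 and real coefficients as required.

p(z) = z^2 + 11·z + 30.


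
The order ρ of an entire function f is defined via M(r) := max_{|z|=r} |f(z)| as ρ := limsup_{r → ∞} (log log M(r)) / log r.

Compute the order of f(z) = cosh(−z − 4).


cosh(w) is a linear combination of e^{iw} and e^{−iw} (or e^w, e^{−w} in the hyperbolic case), so |cosh(w)| ≤ e^{|w|}. With w = −z − 4, |w| ≤ 1|z| + 4 = 1r + 4 on |z| = r, giving M(r) ≤ e^{1r + 4}, so ρ ≤ 1. On a suitable ray (z = it for sin/cos; z = t for sinh/cosh, t real → ∞), |cosh(−z − 4)| grows like e^{1|t|}/2, so ρ ≥ 1. Hence ρ = 1.
Therefore ρ = 1.

Order ρ = 1.


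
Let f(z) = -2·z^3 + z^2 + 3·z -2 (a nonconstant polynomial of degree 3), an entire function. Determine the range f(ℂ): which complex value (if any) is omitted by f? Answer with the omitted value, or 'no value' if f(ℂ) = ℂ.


Little Picard bounds the complement of f(ℂ) to at most one point.
For every w ∈ ℂ, the equation p(z) − w = 0 is a nonconstant polynomial in z and hence has at least one root by the fundamental theorem of algebra. So p is surjective onto ℂ, omitting no value.

Omitted value: no value.


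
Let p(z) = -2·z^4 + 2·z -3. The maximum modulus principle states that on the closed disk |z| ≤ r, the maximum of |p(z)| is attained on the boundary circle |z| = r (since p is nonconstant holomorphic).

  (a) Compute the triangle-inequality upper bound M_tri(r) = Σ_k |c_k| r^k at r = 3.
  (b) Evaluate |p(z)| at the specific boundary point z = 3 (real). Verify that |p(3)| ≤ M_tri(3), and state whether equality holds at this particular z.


Coefficients: c_0 = -3, c_1 = 2, c_2 = 0, c_3 = 0, c_4 = -2. Radius r = 3.
Part (a). Triangle bound: M_tri(r) = Σ_k |c_k| r^k
  = |-3|·3^0 + |2|·3^1 + |0|·3^2 + |0|·3^3 + |-2|·3^4
  = 3 + 6 + 0 + 0 + 162 = 171.
This bounds M(r) := max_{|z|=r} |p(z)| from above; equality holds iff all terms c_k z^k can be made to align in phase at a single z on |z|=r.
Part (b). At z = 3 (real, on the circle |z| = r):
  p(3) = (-3)·3^0 + (2)·3^1 + (0)·3^2 + (0)·3^3 + (-2)·3^4 = -159.
  |p(3)| = 159.
Check: |p(3)| = 159 ≤ 171 = M_tri(3). ✓ Equality does not hold at z = 3 (the coefficients have mixed signs, so the terms do not all align in phase there).

M_tri(3) = 171; |p(3)| = 159; equality at z=3: no.


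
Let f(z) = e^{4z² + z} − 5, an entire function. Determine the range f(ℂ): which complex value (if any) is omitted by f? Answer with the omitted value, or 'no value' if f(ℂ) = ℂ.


Little Picard bounds the complement of f(ℂ) to at most one point.
The exponent g(z) = 4z² + z is a nonconstant polynomial, hence surjective onto ℂ. So e^{g(z)} takes every value in {e^w : w ∈ ℂ} = ℂ ∖ {0}. Adding -5 shifts the range to ℂ ∖ {-5}. f omits exactly -5.

Omitted value: -5.


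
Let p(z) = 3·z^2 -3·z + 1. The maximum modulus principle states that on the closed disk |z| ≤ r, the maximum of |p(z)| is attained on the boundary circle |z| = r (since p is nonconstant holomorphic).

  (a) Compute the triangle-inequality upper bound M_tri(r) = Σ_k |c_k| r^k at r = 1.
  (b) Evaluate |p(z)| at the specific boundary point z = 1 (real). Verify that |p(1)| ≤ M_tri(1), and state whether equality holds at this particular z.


Coefficients: c_0 = 1, c_1 = -3, c_2 = 3. Radius r = 1.
Part (a). Triangle bound: M_tri(r) = Σ_k |c_k| r^k
  = |1|·1^0 + |-3|·1^1 + |3|·1^2
  = 1 + 3 + 3 = 7.
This bounds M(r) := max_{|z|=r} |p(z)| from above; equality holds iff all terms c_k z^k can be made to align in phase at a single z on |z|=r.
Part (b). At z = 1 (real, on the circle |z| = r):
  p(1) = (1)·1^0 + (-3)·1^1 + (3)·1^2 = 1.
  |p(1)| = 1.
Check: |p(1)| = 1 ≤ 7 = M_tri(1). ✓ Equality does not hold at z = 1 (the coefficients have mixed signs, so the terms do not all align in phase there).

M_tri(1) = 7; |p(1)| = 1; equality at z=1: no.


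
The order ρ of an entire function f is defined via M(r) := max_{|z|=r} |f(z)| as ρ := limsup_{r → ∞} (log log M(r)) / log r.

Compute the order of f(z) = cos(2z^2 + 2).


Write cos(w) = (e^{iw} ± e^{−iw})/(2 or 2i), so |cos(w)| ≤ e^{|w|}. With w = 2z^2 + 2, |w| ≤ 2r^2 + 2 on |z|=r, giving M(r) ≤ e^{2r^2 + 2} and ρ ≤ 2. For the lower bound, choose z on |z|=r with 2z^2 purely imaginary of modulus 2r^2; then |cos(2z^2 + 2)| grows like e^{2r^2}/2, so ρ ≥ 2. Hence ρ = 2.
Therefore ρ = 2.

Order ρ = 2.


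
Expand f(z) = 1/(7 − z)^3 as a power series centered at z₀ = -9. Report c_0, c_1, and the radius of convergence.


Let w = z − z₀, so z = z₀ + w.
Then 7 − z = 7 − (z₀ + w) = (7 − z₀) − w = 16 − w.
f(z) = 1/(16 − w)^3 = (1/(16)^3) · (1 − w/(16))^{−3}.
By the binomial series (1−u)^{−3} = Σ_{n≥0} C(n+2, 2) u^n for |u|<1, with u = w/(16):
  c_n = C(n+2, 2) / (16)^(n+3).
  c_0 = 1/(16)^3 = 1/4096.
  c_1 = 3/(16)^4 = 3/65536.
The series is valid for |w/d| < 1, i.e. |z − z₀| < |d|.
Radius of convergence: R = |7 − z₀| = |16| = 16 (distance from z₀ to the singularity z = 7).

c_0 = 1/4096, c_1 = 3/65536; R = 16.


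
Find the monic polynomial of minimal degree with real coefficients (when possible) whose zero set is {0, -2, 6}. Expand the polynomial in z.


The polynomial is p(z) = ∏_{α ∈ S} (z − α), where S = {0, -2, 6}.
Expanding the product yields: p(z) = z^3 -4·z^2 -12·z.
The resulting polynomial has degree 3 and real coefficients as required.

p(z) = z^3 -4·z^2 -12·z.


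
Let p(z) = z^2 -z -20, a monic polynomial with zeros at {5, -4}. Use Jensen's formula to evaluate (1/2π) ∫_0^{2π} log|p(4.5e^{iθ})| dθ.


Zeros: -4, 5; r = 4.5.
Inside |z| < r: -4. Outside (|z| ≥ r): 5.
p(0) = -20, so log|p(0)| = log(20) = 2.9957.
Apply Jensen: I(r) = log|p(0)| + Σ_k log(r/|z_k|), summed over zeros inside |z| < r.
  log(r/|z_k|) for z_k = -4: log(4.5/4) = 0.1178
  Outside zeros (5) contribute nothing to the Jensen sum.
Sum over inside zeros: 0.1178.
I(r) = log|p(0)| + (inside sum) = 2.9957 + 0.1178 = 3.1135.
Note: since some zeros are outside |z| ≤ r, the simplified n·log(r) form does NOT apply — only the inside zeros contribute.

I(r) ≈ 3.1135.


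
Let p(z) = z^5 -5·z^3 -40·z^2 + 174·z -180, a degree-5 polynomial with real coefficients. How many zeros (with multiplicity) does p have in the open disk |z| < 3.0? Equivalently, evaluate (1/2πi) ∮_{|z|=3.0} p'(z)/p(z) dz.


The zeros of p are: (-3 + 3i), (-3 - 3i), 2, (2 + 1i), (2 - 1i).
Their magnitudes are: 4.243, 4.243, 2, 2.236, 2.236.
Zeros with |z| < R = 3.0: 2, (2 + 1i), (2 - 1i).
Count = 3.
By the argument principle, (1/2πi) ∮_{|z|=R} p'(z)/p(z) dz equals exactly this count.

Number of zeros inside |z| < 3.0: 3.


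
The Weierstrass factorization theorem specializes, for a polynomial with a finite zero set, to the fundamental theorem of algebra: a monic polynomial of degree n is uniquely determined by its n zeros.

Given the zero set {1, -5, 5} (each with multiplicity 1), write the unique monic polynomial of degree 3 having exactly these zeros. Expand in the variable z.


The polynomial is p(z) = ∏_{α ∈ S} (z − α), where S = {1, -5, 5}.
Expanding the product yields: p(z) = z^3 -z^2 -25·z + 25.
The resulting polynomial has degree 3 and real coefficients as required.

p(z) = z^3 -z^2 -25·z + 25.
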